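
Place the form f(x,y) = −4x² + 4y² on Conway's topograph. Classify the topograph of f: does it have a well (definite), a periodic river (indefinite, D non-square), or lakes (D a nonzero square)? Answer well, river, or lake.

D = b²−4ac = 0² − 4·(-4)·4 = 64
D = 8² is a perfect square ⇒ form factors over ℤ ⇒ lakes

lake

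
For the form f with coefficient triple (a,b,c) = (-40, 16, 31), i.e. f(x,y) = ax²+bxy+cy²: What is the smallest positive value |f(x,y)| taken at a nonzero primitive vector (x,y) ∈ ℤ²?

river: ρ → (31,46,-25)
river: ρ → (-25,54,23)
river: ρ → (23,38,-41)
river: ρ → (-41,44,20)
river: ρ → (20,36,-49)
river: ρ → (-49,62,7)
river: ρ → (7,64,-40)
river: ρ → (-40,16,31)
closes: descent 0, river 8
min |a| on river = 7

7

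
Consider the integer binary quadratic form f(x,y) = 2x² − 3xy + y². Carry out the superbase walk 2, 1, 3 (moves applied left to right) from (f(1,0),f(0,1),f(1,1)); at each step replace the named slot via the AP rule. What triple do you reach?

start (2,1,0) = (f(1,0),f(0,1),f(1,1))
replace slot 2: 2·(2+0) − 1 = 3 → (2,3,0)
replace slot 1: 2·(3+0) − 2 = 4 → (4,3,0)
replace slot 3: 2·(4+3) − 0 = 14 → (4,3,14)

4,3,14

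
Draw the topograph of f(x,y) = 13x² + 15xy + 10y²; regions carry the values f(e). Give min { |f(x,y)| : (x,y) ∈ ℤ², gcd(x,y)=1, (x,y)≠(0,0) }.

translate: b→-11 (≡15 mod 26), so (13,15,10)→(13,-11,8)
flip: (13,-11,8)→(8,11,13)
translate: b→-5 (≡11 mod 16), so (8,11,13)→(8,-5,10)
reduced (well bottom): (8,-5,10) with a≤c, −a<b≤a
well minimum = a = 8

8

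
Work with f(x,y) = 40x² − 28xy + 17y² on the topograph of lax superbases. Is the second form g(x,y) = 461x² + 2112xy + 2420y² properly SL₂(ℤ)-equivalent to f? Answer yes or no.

D₁ = -1936, D₂ = -1936
f: flip: (40,-28,17)→(17,28,40)
f: translate: b→-6 (≡28 mod 34), so (17,28,40)→(17,-6,29)
f: reduced (well bottom): (17,-6,29) with a≤c, −a<b≤a
g: translate: b→268 (≡2112 mod 922), so (461,2112,2420)→(461,268,40)
g: flip: (461,268,40)→(40,-268,461)
g: translate: b→-28 (≡-268 mod 80), so (40,-268,461)→(40,-28,17)
g: flip: (40,-28,17)→(17,28,40)
g: translate: b→-6 (≡28 mod 34), so (17,28,40)→(17,-6,29)
g: reduced (well bottom): (17,-6,29) with a≤c, −a<b≤a
reduced forms (17, -6, 29) vs (17, -6, 29) ⇒ equivalent

yes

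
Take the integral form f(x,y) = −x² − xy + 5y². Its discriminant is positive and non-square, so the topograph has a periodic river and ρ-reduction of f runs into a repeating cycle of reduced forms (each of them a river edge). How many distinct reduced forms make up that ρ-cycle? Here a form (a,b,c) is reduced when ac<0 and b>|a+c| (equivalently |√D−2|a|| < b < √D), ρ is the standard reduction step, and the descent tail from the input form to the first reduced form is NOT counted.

D = 21, ⌊√D⌋ = 4
descent: ρ → (5,1,-1)
descent: ρ → (-1,3,3)  [lands on river]
river: ρ → (3,3,-1)
ρ-cycle length = 2 (tail of 2 descent steps not counted)

2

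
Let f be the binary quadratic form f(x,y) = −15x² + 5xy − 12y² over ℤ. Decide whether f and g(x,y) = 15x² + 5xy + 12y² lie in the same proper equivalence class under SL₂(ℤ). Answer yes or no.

D₁ = -695, D₂ = -695
f is negative-definite; reduce −f:
−f: flip: (15,-5,12)→(12,5,15)
−f: reduced (well bottom): (12,5,15) with a≤c, −a<b≤a
flip sign back: reduced form of f is (-12,-5,-15)
g: flip: (15,5,12)→(12,-5,15)
g: reduced (well bottom): (12,-5,15) with a≤c, −a<b≤a
reduced forms (-12, -5, -15) vs (12, -5, 15) ⇒ inequivalent

no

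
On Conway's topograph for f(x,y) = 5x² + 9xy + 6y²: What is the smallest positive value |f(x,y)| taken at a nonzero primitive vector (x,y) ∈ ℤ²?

translate: b→-1 (≡9 mod 10), so (5,9,6)→(5,-1,2)
flip: (5,-1,2)→(2,1,5)
reduced (well bottom): (2,1,5) with a≤c, −a<b≤a
well minimum = a = 2

2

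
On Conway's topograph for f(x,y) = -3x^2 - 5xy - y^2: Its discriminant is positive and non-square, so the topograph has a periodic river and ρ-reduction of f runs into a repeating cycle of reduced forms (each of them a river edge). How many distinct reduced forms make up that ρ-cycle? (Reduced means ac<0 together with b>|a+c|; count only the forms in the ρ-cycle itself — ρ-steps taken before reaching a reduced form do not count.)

D = 13, ⌊√D⌋ = 3
descent: ρ → (-1,3,1)  [lands on river]
river: ρ → (1,3,-1)
ρ-cycle length = 2 (tail of 1 descent step not counted)

2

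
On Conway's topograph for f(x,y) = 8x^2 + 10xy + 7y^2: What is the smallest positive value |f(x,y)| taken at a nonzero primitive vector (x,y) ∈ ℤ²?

translate: b→-6 (≡10 mod 16), so (8,10,7)→(8,-6,5)
flip: (8,-6,5)→(5,6,8)
translate: b→-4 (≡6 mod 10), so (5,6,8)→(5,-4,7)
reduced (well bottom): (5,-4,7) with a≤c, −a<b≤a
well minimum = a = 5

5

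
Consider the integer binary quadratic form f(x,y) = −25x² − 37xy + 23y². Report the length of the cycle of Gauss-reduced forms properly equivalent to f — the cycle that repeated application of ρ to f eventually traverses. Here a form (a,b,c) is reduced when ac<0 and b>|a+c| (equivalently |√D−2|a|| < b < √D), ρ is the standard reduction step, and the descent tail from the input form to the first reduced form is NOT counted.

D = 3669, ⌊√D⌋ = 60
descent: ρ → (23,37,-25)  [lands on river]
river: ρ → (-25,13,35)
river: ρ → (35,57,-3)
river: ρ → (-3,57,35)
river: ρ → (35,13,-25)
river: ρ → (-25,37,23)
river: ρ → (23,55,-7)
river: ρ → (-7,57,15)
river: ρ → (15,33,-43)
river: ρ → (-43,53,5)
river: ρ → (5,57,-21)
river: ρ → (-21,27,35)
river: ρ → (35,43,-13)
river: ρ → (-13,35,47)
river: ρ → (47,59,-1)
river: ρ → (-1,59,47)
river: ρ → (47,35,-13)
river: ρ → (-13,43,35)
river: ρ → (35,27,-21)
river: ρ → (-21,57,5)
river: ρ → (5,53,-43)
river: ρ → (-43,33,15)
river: ρ → (15,57,-7)
river: ρ → (-7,55,23)
ρ-cycle length = 24 (tail of 1 descent step not counted)

24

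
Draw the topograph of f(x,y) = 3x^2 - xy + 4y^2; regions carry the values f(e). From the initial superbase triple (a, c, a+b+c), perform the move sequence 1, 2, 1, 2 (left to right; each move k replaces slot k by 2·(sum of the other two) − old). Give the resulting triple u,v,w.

start (3,4,6) = (f(1,0),f(0,1),f(1,1))
replace slot 1: 2·(4+6) − 3 = 17 → (17,4,6)
replace slot 2: 2·(17+6) − 4 = 42 → (17,42,6)
replace slot 1: 2·(42+6) − 17 = 79 → (79,42,6)
replace slot 2: 2·(79+6) − 42 = 128 → (79,128,6)

79,128,6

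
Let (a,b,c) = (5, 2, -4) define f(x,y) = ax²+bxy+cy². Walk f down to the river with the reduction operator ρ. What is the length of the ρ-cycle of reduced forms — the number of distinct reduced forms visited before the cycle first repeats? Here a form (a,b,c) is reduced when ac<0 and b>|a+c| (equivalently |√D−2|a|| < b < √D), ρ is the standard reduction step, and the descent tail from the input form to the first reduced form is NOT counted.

D = 84, ⌊√D⌋ = 9
river: ρ → (-4,6,3)
river: ρ → (3,6,-4)
river: ρ → (-4,2,5)
river: ρ → (5,8,-1)
river: ρ → (-1,8,5)
river: ρ → (5,2,-4)
ρ-cycle length = 6 (tail of 0 descent steps not counted)

6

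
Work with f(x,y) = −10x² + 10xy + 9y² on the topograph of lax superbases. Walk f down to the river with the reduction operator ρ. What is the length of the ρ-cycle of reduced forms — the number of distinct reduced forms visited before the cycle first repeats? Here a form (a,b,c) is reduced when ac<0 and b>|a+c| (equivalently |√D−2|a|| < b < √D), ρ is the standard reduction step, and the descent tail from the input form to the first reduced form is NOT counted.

D = 460, ⌊√D⌋ = 21
river: ρ → (9,8,-11)
river: ρ → (-11,14,6)
river: ρ → (6,10,-15)
river: ρ → (-15,20,1)
river: ρ → (1,20,-15)
river: ρ → (-15,10,6)
river: ρ → (6,14,-11)
river: ρ → (-11,8,9)
river: ρ → (9,10,-10)
river: ρ → (-10,10,9)
ρ-cycle length = 10 (tail of 0 descent steps not counted)

10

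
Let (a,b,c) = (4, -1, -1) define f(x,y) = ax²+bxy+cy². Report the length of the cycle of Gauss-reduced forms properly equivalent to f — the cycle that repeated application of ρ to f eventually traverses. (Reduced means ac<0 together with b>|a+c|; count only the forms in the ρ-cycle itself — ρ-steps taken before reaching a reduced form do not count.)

D = 17, ⌊√D⌋ = 4
descent: ρ → (-1,3,2)  [lands on river]
river: ρ → (2,1,-2)
river: ρ → (-2,3,1)
river: ρ → (1,3,-2)
river: ρ → (-2,1,2)
river: ρ → (2,3,-1)
ρ-cycle length = 6 (tail of 1 descent step not counted)

6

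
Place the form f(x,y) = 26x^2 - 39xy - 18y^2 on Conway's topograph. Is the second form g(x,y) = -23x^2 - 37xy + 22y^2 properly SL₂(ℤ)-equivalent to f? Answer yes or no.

D₁ = 3393, D₂ = 3393
river cycle of f (length 8): (-18, 39, 26), (26, 13, -31), (-31, 49, 8), (8, 47, -37), (-37, 27, 18), (18, 45, -19), (-19, 31, 32), (32, 33, -18)
river cycle of g (length 4): (22, 37, -23), (-23, 55, 4), (4, 57, -9), (-9, 51, 22)
cycles differ ⇒ inequivalent

no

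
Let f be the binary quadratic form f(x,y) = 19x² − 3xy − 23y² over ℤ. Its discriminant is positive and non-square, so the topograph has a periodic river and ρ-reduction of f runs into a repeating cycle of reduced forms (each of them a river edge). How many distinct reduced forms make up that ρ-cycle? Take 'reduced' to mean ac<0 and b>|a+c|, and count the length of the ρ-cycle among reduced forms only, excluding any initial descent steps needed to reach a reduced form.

D = 1757, ⌊√D⌋ = 41
descent: ρ → (-23,3,19)
descent: ρ → (19,35,-7)  [lands on river]
river: ρ → (-7,35,19)
river: ρ → (19,41,-1)
river: ρ → (-1,41,19)
ρ-cycle length = 4 (tail of 2 descent steps not counted)

4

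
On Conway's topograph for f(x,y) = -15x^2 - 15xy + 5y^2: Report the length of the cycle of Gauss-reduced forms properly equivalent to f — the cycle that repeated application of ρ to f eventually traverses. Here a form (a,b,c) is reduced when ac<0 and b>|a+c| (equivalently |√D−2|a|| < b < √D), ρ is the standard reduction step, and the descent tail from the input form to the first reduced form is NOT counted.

D = 525, ⌊√D⌋ = 22
descent: ρ → (5,15,-15)  [lands on river]
river: ρ → (-15,15,5)
ρ-cycle length = 2 (tail of 1 descent step not counted)

2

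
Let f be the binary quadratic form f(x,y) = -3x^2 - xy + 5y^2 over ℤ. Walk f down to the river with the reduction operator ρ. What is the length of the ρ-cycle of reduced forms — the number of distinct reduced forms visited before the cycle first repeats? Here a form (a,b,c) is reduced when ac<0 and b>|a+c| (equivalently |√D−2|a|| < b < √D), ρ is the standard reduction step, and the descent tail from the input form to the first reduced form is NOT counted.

D = 61, ⌊√D⌋ = 7
descent: ρ → (5,1,-3)
descent: ρ → (-3,5,3)  [lands on river]
river: ρ → (3,7,-1)
river: ρ → (-1,7,3)
river: ρ → (3,5,-3)
river: ρ → (-3,7,1)
river: ρ → (1,7,-3)
ρ-cycle length = 6 (tail of 2 descent steps not counted)

6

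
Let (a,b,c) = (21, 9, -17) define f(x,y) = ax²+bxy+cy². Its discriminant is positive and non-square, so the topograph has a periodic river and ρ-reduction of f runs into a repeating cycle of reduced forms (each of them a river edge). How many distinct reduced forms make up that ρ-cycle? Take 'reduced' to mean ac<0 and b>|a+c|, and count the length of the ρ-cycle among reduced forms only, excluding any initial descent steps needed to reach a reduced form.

D = 1509, ⌊√D⌋ = 38
river: ρ → (-17,25,13)
river: ρ → (13,27,-15)
river: ρ → (-15,33,7)
river: ρ → (7,37,-5)
river: ρ → (-5,33,21)
river: ρ → (21,9,-17)
ρ-cycle length = 6 (tail of 0 descent steps not counted)

6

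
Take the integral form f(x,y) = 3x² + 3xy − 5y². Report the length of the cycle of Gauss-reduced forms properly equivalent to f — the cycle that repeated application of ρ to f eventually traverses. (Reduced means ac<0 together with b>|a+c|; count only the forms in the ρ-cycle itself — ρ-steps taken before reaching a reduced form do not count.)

D = 69, ⌊√D⌋ = 8
river: ρ → (-5,7,1)
river: ρ → (1,7,-5)
river: ρ → (-5,3,3)
river: ρ → (3,3,-5)
ρ-cycle length = 4 (tail of 0 descent steps not counted)

4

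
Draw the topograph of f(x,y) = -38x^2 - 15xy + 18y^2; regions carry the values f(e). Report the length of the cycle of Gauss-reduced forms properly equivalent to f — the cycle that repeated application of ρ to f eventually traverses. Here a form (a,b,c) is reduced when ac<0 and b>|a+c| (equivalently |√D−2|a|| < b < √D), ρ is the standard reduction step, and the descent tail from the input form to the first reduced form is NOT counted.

D = 2961, ⌊√D⌋ = 54
descent: ρ → (18,51,-5)  [lands on river]
river: ρ → (-5,49,28)
river: ρ → (28,7,-26)
river: ρ → (-26,45,9)
river: ρ → (9,45,-26)
river: ρ → (-26,7,28)
river: ρ → (28,49,-5)
river: ρ → (-5,51,18)
river: ρ → (18,21,-35)
river: ρ → (-35,49,4)
river: ρ → (4,47,-47)
river: ρ → (-47,47,4)
river: ρ → (4,49,-35)
river: ρ → (-35,21,18)
ρ-cycle length = 14 (tail of 1 descent step not counted)

14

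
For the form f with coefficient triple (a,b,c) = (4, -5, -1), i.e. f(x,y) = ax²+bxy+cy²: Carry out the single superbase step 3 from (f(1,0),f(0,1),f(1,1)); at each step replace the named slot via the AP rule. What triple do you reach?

start (4,-1,-2) = (f(1,0),f(0,1),f(1,1))
replace slot 3: 2·(4+(-1)) − (-2) = 8 → (4,-1,8)

4,-1,8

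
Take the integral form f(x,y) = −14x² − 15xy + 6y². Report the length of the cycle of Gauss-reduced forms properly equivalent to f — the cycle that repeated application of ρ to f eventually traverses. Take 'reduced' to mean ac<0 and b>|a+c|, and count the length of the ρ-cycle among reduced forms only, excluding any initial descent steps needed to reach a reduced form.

D = 561, ⌊√D⌋ = 23
descent: ρ → (6,15,-14)  [lands on river]
river: ρ → (-14,13,7)
river: ρ → (7,15,-12)
river: ρ → (-12,9,10)
river: ρ → (10,11,-11)
river: ρ → (-11,11,10)
river: ρ → (10,9,-12)
river: ρ → (-12,15,7)
river: ρ → (7,13,-14)
river: ρ → (-14,15,6)
river: ρ → (6,21,-5)
river: ρ → (-5,19,10)
river: ρ → (10,21,-3)
river: ρ → (-3,21,10)
river: ρ → (10,19,-5)
river: ρ → (-5,21,6)
ρ-cycle length = 16 (tail of 1 descent step not counted)

16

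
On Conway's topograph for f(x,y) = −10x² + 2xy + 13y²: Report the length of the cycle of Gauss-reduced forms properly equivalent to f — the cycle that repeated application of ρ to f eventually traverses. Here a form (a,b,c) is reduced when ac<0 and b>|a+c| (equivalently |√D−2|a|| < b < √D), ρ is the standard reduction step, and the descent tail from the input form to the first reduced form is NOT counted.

D = 524, ⌊√D⌋ = 22
descent: ρ → (13,-2,-10)
descent: ρ → (-10,22,1)  [lands on river]
river: ρ → (1,22,-10)
river: ρ → (-10,18,5)
river: ρ → (5,22,-2)
river: ρ → (-2,22,5)
river: ρ → (5,18,-10)
ρ-cycle length = 6 (tail of 2 descent steps not counted)

6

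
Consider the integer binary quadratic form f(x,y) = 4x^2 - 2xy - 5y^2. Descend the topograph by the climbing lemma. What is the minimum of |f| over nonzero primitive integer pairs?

descent: ρ → (-5,2,4)  [lands on river]
river: ρ → (4,6,-3)
river: ρ → (-3,6,4)
river: ρ → (4,2,-5)
river: ρ → (-5,8,1)
river: ρ → (1,8,-5)
closes: descent 1, river 6
min |a| on river = 1

1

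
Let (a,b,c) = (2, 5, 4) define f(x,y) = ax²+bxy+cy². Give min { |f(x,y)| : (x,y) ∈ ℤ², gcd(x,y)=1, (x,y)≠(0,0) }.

translate: b→1 (≡5 mod 4), so (2,5,4)→(2,1,1)
flip: (2,1,1)→(1,-1,2)
translate: b→1 (≡-1 mod 2), so (1,-1,2)→(1,1,2)
reduced (well bottom): (1,1,2) with a≤c, −a<b≤a
well minimum = a = 1

1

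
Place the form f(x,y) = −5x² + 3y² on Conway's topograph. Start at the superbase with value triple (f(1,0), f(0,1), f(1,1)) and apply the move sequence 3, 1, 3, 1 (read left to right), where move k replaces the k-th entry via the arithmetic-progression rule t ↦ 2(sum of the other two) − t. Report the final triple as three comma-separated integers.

start (-5,3,-2) = (f(1,0),f(0,1),f(1,1))
replace slot 3: 2·((-5)+3) − (-2) = -2 → (-5,3,-2)
replace slot 1: 2·(3+(-2)) − (-5) = 7 → (7,3,-2)
replace slot 3: 2·(7+3) − (-2) = 22 → (7,3,22)
replace slot 1: 2·(3+22) − 7 = 43 → (43,3,22)

43,3,22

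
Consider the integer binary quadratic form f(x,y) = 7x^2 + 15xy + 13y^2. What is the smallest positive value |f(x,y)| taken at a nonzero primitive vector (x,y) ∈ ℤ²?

translate: b→1 (≡15 mod 14), so (7,15,13)→(7,1,5)
flip: (7,1,5)→(5,-1,7)
reduced (well bottom): (5,-1,7) with a≤c, −a<b≤a
well minimum = a = 5

5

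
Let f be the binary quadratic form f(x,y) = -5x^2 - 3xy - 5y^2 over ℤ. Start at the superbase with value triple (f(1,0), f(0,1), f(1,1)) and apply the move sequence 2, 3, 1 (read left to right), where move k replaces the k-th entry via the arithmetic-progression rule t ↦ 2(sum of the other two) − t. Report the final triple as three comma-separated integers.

start (-5,-5,-13) = (f(1,0),f(0,1),f(1,1))
replace slot 2: 2·((-5)+(-13)) − (-5) = -31 → (-5,-31,-13)
replace slot 3: 2·((-5)+(-31)) − (-13) = -59 → (-5,-31,-59)
replace slot 1: 2·((-31)+(-59)) − (-5) = -175 → (-175,-31,-59)

-175,-31,-59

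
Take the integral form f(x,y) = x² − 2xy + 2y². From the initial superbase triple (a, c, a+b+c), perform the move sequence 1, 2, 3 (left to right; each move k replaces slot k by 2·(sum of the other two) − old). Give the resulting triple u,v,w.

start (1,2,1) = (f(1,0),f(0,1),f(1,1))
replace slot 1: 2·(2+1) − 1 = 5 → (5,2,1)
replace slot 2: 2·(5+1) − 2 = 10 → (5,10,1)
replace slot 3: 2·(5+10) − 1 = 29 → (5,10,29)

5,10,29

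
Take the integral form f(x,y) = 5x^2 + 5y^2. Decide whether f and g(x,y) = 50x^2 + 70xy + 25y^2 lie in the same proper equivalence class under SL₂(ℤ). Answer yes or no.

D₁ = -100, D₂ = -100
f: reduced (well bottom): (5,0,5) with a≤c, −a<b≤a
g: translate: b→-30 (≡70 mod 100), so (50,70,25)→(50,-30,5)
g: flip: (50,-30,5)→(5,30,50)
g: translate: b→0 (≡30 mod 10), so (5,30,50)→(5,0,5)
g: reduced (well bottom): (5,0,5) with a≤c, −a<b≤a
reduced forms (5, 0, 5) vs (5, 0, 5) ⇒ equivalent

yes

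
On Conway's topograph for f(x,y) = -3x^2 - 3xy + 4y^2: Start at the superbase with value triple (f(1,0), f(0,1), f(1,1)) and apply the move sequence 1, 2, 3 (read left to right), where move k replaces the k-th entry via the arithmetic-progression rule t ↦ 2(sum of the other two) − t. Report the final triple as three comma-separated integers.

start (-3,4,-2) = (f(1,0),f(0,1),f(1,1))
replace slot 1: 2·(4+(-2)) − (-3) = 7 → (7,4,-2)
replace slot 2: 2·(7+(-2)) − 4 = 6 → (7,6,-2)
replace slot 3: 2·(7+6) − (-2) = 28 → (7,6,28)

7,6,28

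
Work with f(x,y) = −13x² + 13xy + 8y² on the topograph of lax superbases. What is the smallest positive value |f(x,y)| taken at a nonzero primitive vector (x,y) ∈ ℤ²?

river: ρ → (8,19,-7)
river: ρ → (-7,23,2)
river: ρ → (2,21,-18)
river: ρ → (-18,15,5)
river: ρ → (5,15,-18)
river: ρ → (-18,21,2)
river: ρ → (2,23,-7)
river: ρ → (-7,19,8)
river: ρ → (8,13,-13)
river: ρ → (-13,13,8)
closes: descent 0, river 10
min |a| on river = 2

2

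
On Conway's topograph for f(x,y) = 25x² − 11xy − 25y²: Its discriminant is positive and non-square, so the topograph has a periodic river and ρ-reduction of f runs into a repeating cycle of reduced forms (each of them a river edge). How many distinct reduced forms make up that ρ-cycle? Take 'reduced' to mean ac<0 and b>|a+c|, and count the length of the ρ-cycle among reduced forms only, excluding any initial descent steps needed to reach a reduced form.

D = 2621, ⌊√D⌋ = 51
descent: ρ → (-25,11,25)  [lands on river]
river: ρ → (25,39,-11)
river: ρ → (-11,49,5)
river: ρ → (5,51,-1)
river: ρ → (-1,51,5)
river: ρ → (5,49,-11)
river: ρ → (-11,39,25)
river: ρ → (25,11,-25)
river: ρ → (-25,39,11)
river: ρ → (11,49,-5)
river: ρ → (-5,51,1)
river: ρ → (1,51,-5)
river: ρ → (-5,49,11)
river: ρ → (11,39,-25)
ρ-cycle length = 14 (tail of 1 descent step not counted)

14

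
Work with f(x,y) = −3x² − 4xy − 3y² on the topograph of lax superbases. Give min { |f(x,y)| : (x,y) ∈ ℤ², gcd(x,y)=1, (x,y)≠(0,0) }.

translate: b→-2 (≡4 mod 6), so (3,4,3)→(3,-2,2)
flip: (3,-2,2)→(2,2,3)
reduced (well bottom): (2,2,3) with a≤c, −a<b≤a
well minimum |f| = |-2| = 2 (negative-definite)

2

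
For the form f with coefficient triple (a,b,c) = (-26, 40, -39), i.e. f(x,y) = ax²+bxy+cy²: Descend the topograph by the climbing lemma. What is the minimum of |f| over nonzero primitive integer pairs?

translate: b→12 (≡-40 mod 52), so (26,-40,39)→(26,12,25)
flip: (26,12,25)→(25,-12,26)
reduced (well bottom): (25,-12,26) with a≤c, −a<b≤a
well minimum |f| = |-25| = 25 (negative-definite)

25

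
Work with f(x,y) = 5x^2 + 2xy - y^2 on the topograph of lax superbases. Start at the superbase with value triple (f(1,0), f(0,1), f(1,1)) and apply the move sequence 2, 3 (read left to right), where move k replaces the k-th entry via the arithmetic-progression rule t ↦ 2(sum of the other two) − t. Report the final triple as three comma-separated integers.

start (5,-1,6) = (f(1,0),f(0,1),f(1,1))
replace slot 2: 2·(5+6) − (-1) = 23 → (5,23,6)
replace slot 3: 2·(5+23) − 6 = 50 → (5,23,50)

5,23,50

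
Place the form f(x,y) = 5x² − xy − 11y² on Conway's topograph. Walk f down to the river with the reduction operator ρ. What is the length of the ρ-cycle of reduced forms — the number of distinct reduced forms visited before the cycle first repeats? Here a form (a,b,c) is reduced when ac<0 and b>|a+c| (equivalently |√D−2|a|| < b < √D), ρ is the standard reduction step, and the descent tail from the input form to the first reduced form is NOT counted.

D = 221, ⌊√D⌋ = 14
descent: ρ → (-11,1,5)
descent: ρ → (5,9,-7)  [lands on river]
river: ρ → (-7,5,7)
river: ρ → (7,9,-5)
river: ρ → (-5,11,5)
ρ-cycle length = 4 (tail of 2 descent steps not counted)

4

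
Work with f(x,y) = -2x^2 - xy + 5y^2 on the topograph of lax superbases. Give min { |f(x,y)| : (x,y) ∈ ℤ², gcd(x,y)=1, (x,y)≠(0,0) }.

descent: ρ → (5,1,-2)
descent: ρ → (-2,3,4)  [lands on river]
river: ρ → (4,5,-1)
river: ρ → (-1,5,4)
river: ρ → (4,3,-2)
river: ρ → (-2,5,2)
river: ρ → (2,3,-4)
river: ρ → (-4,5,1)
river: ρ → (1,5,-4)
river: ρ → (-4,3,2)
river: ρ → (2,5,-2)
closes: descent 2, river 10
min |a| on river = 1

1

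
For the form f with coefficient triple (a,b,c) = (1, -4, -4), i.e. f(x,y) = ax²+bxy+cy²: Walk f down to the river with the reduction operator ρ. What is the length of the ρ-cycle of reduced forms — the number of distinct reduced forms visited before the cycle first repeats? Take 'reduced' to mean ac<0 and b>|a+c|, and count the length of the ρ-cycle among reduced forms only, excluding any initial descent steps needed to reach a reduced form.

D = 32, ⌊√D⌋ = 5
descent: ρ → (-4,4,1)  [lands on river]
river: ρ → (1,4,-4)
ρ-cycle length = 2 (tail of 1 descent step not counted)

2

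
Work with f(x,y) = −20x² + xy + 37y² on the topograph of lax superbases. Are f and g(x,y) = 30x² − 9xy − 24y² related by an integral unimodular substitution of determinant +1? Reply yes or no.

D₁ = 2961, D₂ = 2961
river cycle of f (length 16): (-20, 41, 16), (16, 23, -38), (-38, 53, 1), (1, 53, -38), (-38, 23, 16), (16, 41, -20), (-20, 39, 18), (18, 33, -26), (-26, 19, 25), (25, 31, -20), … (6 more)
river cycle of g (length 16): (-24, 9, 30), (30, 51, -3), (-3, 51, 30), (30, 9, -24), (-24, 39, 15), (15, 51, -6), (-6, 45, 39), (39, 33, -12), (-12, 39, 30), (30, 21, -21), … (6 more)
cycles differ ⇒ inequivalent

no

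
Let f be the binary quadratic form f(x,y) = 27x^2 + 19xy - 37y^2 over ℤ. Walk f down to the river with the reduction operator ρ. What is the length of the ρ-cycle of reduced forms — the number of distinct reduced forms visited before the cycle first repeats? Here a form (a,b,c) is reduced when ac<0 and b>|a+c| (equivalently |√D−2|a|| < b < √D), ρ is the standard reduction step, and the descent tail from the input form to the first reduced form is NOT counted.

D = 4357, ⌊√D⌋ = 66
river: ρ → (-37,55,9)
river: ρ → (9,53,-43)
river: ρ → (-43,33,19)
river: ρ → (19,43,-33)
river: ρ → (-33,23,29)
river: ρ → (29,35,-27)
river: ρ → (-27,19,37)
river: ρ → (37,55,-9)
river: ρ → (-9,53,43)
river: ρ → (43,33,-19)
river: ρ → (-19,43,33)
river: ρ → (33,23,-29)
river: ρ → (-29,35,27)
river: ρ → (27,19,-37)
ρ-cycle length = 14 (tail of 0 descent steps not counted)

14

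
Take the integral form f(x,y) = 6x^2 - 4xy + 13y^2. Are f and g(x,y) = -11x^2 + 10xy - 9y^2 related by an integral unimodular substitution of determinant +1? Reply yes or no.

D₁ = -296, D₂ = -296
f: reduced (well bottom): (6,-4,13) with a≤c, −a<b≤a
g is negative-definite; reduce −g:
−g: flip: (11,-10,9)→(9,10,11)
−g: translate: b→-8 (≡10 mod 18), so (9,10,11)→(9,-8,10)
−g: reduced (well bottom): (9,-8,10) with a≤c, −a<b≤a
flip sign back: reduced form of g is (-9,8,-10)
reduced forms (6, -4, 13) vs (-9, 8, -10) ⇒ inequivalent

no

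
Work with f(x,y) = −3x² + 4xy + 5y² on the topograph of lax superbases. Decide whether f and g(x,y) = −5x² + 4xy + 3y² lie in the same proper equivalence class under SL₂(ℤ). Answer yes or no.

D₁ = 76, D₂ = 76
river cycle of f (length 6): (5, 6, -2), (-2, 6, 5), (5, 4, -3), (-3, 8, 1), (1, 8, -3), (-3, 4, 5)
river cycle of g (length 6): (3, 8, -1), (-1, 8, 3), (3, 4, -5), (-5, 6, 2), (2, 6, -5), (-5, 4, 3)
cycles differ ⇒ inequivalent

no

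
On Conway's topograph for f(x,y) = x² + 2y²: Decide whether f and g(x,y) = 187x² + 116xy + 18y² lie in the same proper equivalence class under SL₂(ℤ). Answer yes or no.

D₁ = -8, D₂ = -8
f: reduced (well bottom): (1,0,2) with a≤c, −a<b≤a
g: flip: (187,116,18)→(18,-116,187)
g: translate: b→-8 (≡-116 mod 36), so (18,-116,187)→(18,-8,1)
g: flip: (18,-8,1)→(1,8,18)
g: translate: b→0 (≡8 mod 2), so (1,8,18)→(1,0,2)
g: reduced (well bottom): (1,0,2) with a≤c, −a<b≤a
reduced forms (1, 0, 2) vs (1, 0, 2) ⇒ equivalent

yes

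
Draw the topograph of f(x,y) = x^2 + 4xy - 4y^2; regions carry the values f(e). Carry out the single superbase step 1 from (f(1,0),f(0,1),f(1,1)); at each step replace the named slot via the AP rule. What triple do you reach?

start (1,-4,1) = (f(1,0),f(0,1),f(1,1))
replace slot 1: 2·((-4)+1) − 1 = -7 → (-7,-4,1)

-7,-4,1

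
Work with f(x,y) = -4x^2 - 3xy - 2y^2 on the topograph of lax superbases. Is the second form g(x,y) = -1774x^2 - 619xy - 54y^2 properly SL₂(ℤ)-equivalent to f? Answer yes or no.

D₁ = -23, D₂ = -23
f is negative-definite; reduce −f:
−f: flip: (4,3,2)→(2,-3,4)
−f: translate: b→1 (≡-3 mod 4), so (2,-3,4)→(2,1,3)
−f: reduced (well bottom): (2,1,3) with a≤c, −a<b≤a
flip sign back: reduced form of f is (-2,-1,-3)
g is negative-definite; reduce −g:
−g: flip: (1774,619,54)→(54,-619,1774)
−g: translate: b→29 (≡-619 mod 108), so (54,-619,1774)→(54,29,4)
−g: flip: (54,29,4)→(4,-29,54)
−g: translate: b→3 (≡-29 mod 8), so (4,-29,54)→(4,3,2)
−g: flip: (4,3,2)→(2,-3,4)
−g: translate: b→1 (≡-3 mod 4), so (2,-3,4)→(2,1,3)
−g: reduced (well bottom): (2,1,3) with a≤c, −a<b≤a
flip sign back: reduced form of g is (-2,-1,-3)
reduced forms (-2, -1, -3) vs (-2, -1, -3) ⇒ equivalent

yes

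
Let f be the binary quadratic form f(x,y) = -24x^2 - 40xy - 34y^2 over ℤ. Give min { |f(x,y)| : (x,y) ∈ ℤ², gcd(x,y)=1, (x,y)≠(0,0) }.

translate: b→-8 (≡40 mod 48), so (24,40,34)→(24,-8,18)
flip: (24,-8,18)→(18,8,24)
reduced (well bottom): (18,8,24) with a≤c, −a<b≤a
well minimum |f| = |-18| = 18 (negative-definite)

18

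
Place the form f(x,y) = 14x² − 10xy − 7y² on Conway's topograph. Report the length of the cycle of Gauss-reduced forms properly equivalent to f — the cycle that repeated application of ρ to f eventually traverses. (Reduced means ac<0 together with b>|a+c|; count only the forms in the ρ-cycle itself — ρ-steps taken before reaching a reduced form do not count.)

D = 492, ⌊√D⌋ = 22
descent: ρ → (-7,10,14)  [lands on river]
river: ρ → (14,18,-3)
river: ρ → (-3,18,14)
river: ρ → (14,10,-7)
river: ρ → (-7,18,6)
river: ρ → (6,18,-7)
ρ-cycle length = 6 (tail of 1 descent step not counted)

6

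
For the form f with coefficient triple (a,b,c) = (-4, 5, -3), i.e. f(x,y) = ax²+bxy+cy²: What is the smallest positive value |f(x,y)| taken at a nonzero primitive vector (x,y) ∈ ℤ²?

translate: b→3 (≡-5 mod 8), so (4,-5,3)→(4,3,2)
flip: (4,3,2)→(2,-3,4)
translate: b→1 (≡-3 mod 4), so (2,-3,4)→(2,1,3)
reduced (well bottom): (2,1,3) with a≤c, −a<b≤a
well minimum |f| = |-2| = 2 (negative-definite)

2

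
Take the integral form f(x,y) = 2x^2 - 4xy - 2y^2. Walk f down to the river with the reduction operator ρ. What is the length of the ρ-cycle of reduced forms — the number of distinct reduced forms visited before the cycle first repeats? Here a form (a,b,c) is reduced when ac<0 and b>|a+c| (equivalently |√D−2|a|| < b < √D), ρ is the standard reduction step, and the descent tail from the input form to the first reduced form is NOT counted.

D = 32, ⌊√D⌋ = 5
descent: ρ → (-2,4,2)  [lands on river]
river: ρ → (2,4,-2)
ρ-cycle length = 2 (tail of 1 descent step not counted)

2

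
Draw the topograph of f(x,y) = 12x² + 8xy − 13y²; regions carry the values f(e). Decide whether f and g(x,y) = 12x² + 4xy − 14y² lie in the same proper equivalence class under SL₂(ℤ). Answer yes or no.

D₁ = 688, D₂ = 688
river cycle of f (length 16): (-13, 18, 7), (7, 24, -4), (-4, 24, 7), (7, 18, -13), (-13, 8, 12), (12, 16, -9), (-9, 20, 8), (8, 12, -17), (-17, 22, 3), (3, 26, -1), … (6 more)
river cycle of g (length 10): (-14, 24, 2), (2, 24, -14), (-14, 4, 12), (12, 20, -6), (-6, 16, 18), (18, 20, -4), (-4, 20, 18), (18, 16, -6), (-6, 20, 12), (12, 4, -14)
cycles differ ⇒ inequivalent

no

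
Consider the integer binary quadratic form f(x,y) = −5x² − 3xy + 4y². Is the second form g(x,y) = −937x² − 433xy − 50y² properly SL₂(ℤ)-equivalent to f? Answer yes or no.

D₁ = 89, D₂ = 89
river cycle of f (length 14): (4, 3, -5), (-5, 7, 2), (2, 9, -1), (-1, 9, 2), (2, 7, -5), (-5, 3, 4), (4, 5, -4), (-4, 3, 5), (5, 7, -2), (-2, 9, 1), … (4 more)
river cycle of g (length 14): (-5, 7, 2), (2, 9, -1), (-1, 9, 2), (2, 7, -5), (-5, 3, 4), (4, 5, -4), (-4, 3, 5), (5, 7, -2), (-2, 9, 1), (1, 9, -2), … (4 more)
cycles coincide ⇒ equivalent

yes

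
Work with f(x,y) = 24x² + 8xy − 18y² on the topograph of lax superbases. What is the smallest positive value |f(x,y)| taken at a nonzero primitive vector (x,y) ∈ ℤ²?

river: ρ → (-18,28,14)
river: ρ → (14,28,-18)
river: ρ → (-18,8,24)
river: ρ → (24,40,-2)
river: ρ → (-2,40,24)
river: ρ → (24,8,-18)
closes: descent 0, river 6
min |a| on river = 2

2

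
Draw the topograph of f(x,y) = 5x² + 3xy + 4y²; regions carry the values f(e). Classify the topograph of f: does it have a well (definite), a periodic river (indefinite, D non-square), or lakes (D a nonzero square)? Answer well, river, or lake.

D = b²−4ac = 3² − 4·5·4 = -71
D < 0 ⇒ definite ⇒ every region one sign ⇒ single well

well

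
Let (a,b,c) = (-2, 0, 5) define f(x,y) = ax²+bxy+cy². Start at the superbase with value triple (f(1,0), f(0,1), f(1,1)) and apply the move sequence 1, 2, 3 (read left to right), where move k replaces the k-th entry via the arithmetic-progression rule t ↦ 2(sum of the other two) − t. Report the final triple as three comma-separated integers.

start (-2,5,3) = (f(1,0),f(0,1),f(1,1))
replace slot 1: 2·(5+3) − (-2) = 18 → (18,5,3)
replace slot 2: 2·(18+3) − 5 = 37 → (18,37,3)
replace slot 3: 2·(18+37) − 3 = 107 → (18,37,107)

18,37,107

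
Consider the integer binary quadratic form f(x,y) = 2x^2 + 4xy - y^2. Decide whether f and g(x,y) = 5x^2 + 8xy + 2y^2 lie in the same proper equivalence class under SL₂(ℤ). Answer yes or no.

D₁ = 24, D₂ = 24
river cycle of f (length 2): (-1, 4, 2), (2, 4, -1)
river cycle of g (length 2): (2, 4, -1), (-1, 4, 2)
cycles coincide ⇒ equivalent

yes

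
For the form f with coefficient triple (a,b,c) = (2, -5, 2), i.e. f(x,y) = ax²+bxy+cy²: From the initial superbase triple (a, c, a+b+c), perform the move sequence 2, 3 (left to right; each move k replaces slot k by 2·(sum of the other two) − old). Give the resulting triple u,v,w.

start (2,2,-1) = (f(1,0),f(0,1),f(1,1))
replace slot 2: 2·(2+(-1)) − 2 = 0 → (2,0,-1)
replace slot 3: 2·(2+0) − (-1) = 5 → (2,0,5)

2,0,5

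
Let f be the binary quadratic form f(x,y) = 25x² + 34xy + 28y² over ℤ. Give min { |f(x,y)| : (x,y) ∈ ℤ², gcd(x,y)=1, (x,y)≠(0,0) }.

translate: b→-16 (≡34 mod 50), so (25,34,28)→(25,-16,19)
flip: (25,-16,19)→(19,16,25)
reduced (well bottom): (19,16,25) with a≤c, −a<b≤a
well minimum = a = 19

19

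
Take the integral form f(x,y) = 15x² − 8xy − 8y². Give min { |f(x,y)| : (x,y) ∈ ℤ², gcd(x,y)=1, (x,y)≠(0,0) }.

descent: ρ → (-8,8,15)  [lands on river]
river: ρ → (15,22,-1)
river: ρ → (-1,22,15)
river: ρ → (15,8,-8)
closes: descent 1, river 4
min |a| on river = 1

1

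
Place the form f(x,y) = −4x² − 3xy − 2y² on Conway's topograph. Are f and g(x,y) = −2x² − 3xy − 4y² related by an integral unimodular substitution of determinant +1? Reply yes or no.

D₁ = -23, D₂ = -23
f is negative-definite; reduce −f:
−f: flip: (4,3,2)→(2,-3,4)
−f: translate: b→1 (≡-3 mod 4), so (2,-3,4)→(2,1,3)
−f: reduced (well bottom): (2,1,3) with a≤c, −a<b≤a
flip sign back: reduced form of f is (-2,-1,-3)
g is negative-definite; reduce −g:
−g: translate: b→-1 (≡3 mod 4), so (2,3,4)→(2,-1,3)
−g: reduced (well bottom): (2,-1,3) with a≤c, −a<b≤a
flip sign back: reduced form of g is (-2,1,-3)
reduced forms (-2, -1, -3) vs (-2, 1, -3) ⇒ inequivalent

no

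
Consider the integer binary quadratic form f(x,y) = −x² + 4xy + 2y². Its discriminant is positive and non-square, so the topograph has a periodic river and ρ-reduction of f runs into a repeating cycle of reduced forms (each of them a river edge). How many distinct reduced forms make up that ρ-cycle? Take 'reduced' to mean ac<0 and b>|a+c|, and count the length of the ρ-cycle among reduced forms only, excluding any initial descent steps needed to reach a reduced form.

D = 24, ⌊√D⌋ = 4
river: ρ → (2,4,-1)
river: ρ → (-1,4,2)
ρ-cycle length = 2 (tail of 0 descent steps not counted)

2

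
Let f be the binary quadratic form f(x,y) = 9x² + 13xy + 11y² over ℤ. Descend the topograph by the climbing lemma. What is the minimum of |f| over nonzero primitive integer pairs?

translate: b→-5 (≡13 mod 18), so (9,13,11)→(9,-5,7)
flip: (9,-5,7)→(7,5,9)
reduced (well bottom): (7,5,9) with a≤c, −a<b≤a
well minimum = a = 7

7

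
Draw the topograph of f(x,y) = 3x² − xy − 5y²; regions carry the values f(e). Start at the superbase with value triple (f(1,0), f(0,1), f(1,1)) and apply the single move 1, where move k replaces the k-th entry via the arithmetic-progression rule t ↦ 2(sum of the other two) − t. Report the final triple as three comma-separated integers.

start (3,-5,-3) = (f(1,0),f(0,1),f(1,1))
replace slot 1: 2·((-5)+(-3)) − 3 = -19 → (-19,-5,-3)

-19,-5,-3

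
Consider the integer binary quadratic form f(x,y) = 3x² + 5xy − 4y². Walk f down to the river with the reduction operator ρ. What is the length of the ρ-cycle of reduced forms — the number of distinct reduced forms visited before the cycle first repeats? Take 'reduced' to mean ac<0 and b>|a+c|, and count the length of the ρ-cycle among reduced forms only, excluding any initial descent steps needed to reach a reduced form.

D = 73, ⌊√D⌋ = 8
river: ρ → (-4,3,4)
river: ρ → (4,5,-3)
river: ρ → (-3,7,2)
river: ρ → (2,5,-6)
river: ρ → (-6,7,1)
river: ρ → (1,7,-6)
river: ρ → (-6,5,2)
river: ρ → (2,7,-3)
river: ρ → (-3,5,4)
river: ρ → (4,3,-4)
river: ρ → (-4,5,3)
river: ρ → (3,7,-2)
river: ρ → (-2,5,6)
river: ρ → (6,7,-1)
river: ρ → (-1,7,6)
river: ρ → (6,5,-2)
river: ρ → (-2,7,3)
river: ρ → (3,5,-4)
ρ-cycle length = 18 (tail of 0 descent steps not counted)

18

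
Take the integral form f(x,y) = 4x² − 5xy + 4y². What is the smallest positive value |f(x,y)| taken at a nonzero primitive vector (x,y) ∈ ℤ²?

translate: b→3 (≡-5 mod 8), so (4,-5,4)→(4,3,3)
flip: (4,3,3)→(3,-3,4)
translate: b→3 (≡-3 mod 6), so (3,-3,4)→(3,3,4)
reduced (well bottom): (3,3,4) with a≤c, −a<b≤a
well minimum = a = 3

3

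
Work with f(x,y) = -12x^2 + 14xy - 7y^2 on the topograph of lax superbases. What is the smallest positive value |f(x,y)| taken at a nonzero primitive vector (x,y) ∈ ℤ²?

translate: b→10 (≡-14 mod 24), so (12,-14,7)→(12,10,5)
flip: (12,10,5)→(5,-10,12)
translate: b→0 (≡-10 mod 10), so (5,-10,12)→(5,0,7)
reduced (well bottom): (5,0,7) with a≤c, −a<b≤a
well minimum |f| = |-5| = 5 (negative-definite)

5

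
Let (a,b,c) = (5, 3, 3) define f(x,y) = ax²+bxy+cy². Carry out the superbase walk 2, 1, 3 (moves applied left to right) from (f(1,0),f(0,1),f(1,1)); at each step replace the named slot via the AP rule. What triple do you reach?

start (5,3,11) = (f(1,0),f(0,1),f(1,1))
replace slot 2: 2·(5+11) − 3 = 29 → (5,29,11)
replace slot 1: 2·(29+11) − 5 = 75 → (75,29,11)
replace slot 3: 2·(75+29) − 11 = 197 → (75,29,197)

75,29,197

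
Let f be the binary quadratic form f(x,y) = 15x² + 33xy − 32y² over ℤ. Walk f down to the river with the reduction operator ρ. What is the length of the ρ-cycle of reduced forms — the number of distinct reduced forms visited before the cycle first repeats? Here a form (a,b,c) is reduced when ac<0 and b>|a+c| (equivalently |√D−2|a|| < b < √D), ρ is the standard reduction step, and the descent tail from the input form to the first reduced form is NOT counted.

D = 3009, ⌊√D⌋ = 54
river: ρ → (-32,31,16)
river: ρ → (16,33,-30)
river: ρ → (-30,27,19)
river: ρ → (19,49,-8)
river: ρ → (-8,47,25)
river: ρ → (25,53,-2)
river: ρ → (-2,51,51)
river: ρ → (51,51,-2)
river: ρ → (-2,53,25)
river: ρ → (25,47,-8)
river: ρ → (-8,49,19)
river: ρ → (19,27,-30)
river: ρ → (-30,33,16)
river: ρ → (16,31,-32)
river: ρ → (-32,33,15)
river: ρ → (15,27,-38)
river: ρ → (-38,49,4)
river: ρ → (4,47,-50)
river: ρ → (-50,53,1)
river: ρ → (1,53,-50)
river: ρ → (-50,47,4)
river: ρ → (4,49,-38)
river: ρ → (-38,27,15)
river: ρ → (15,33,-32)
ρ-cycle length = 24 (tail of 0 descent steps not counted)

24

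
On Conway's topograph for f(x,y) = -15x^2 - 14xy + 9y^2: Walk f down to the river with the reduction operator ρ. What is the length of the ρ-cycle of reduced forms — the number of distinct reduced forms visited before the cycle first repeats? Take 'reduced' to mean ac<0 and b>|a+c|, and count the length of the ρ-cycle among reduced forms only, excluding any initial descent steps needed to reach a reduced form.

D = 736, ⌊√D⌋ = 27
descent: ρ → (9,14,-15)  [lands on river]
river: ρ → (-15,16,8)
river: ρ → (8,16,-15)
river: ρ → (-15,14,9)
river: ρ → (9,22,-7)
river: ρ → (-7,20,12)
river: ρ → (12,4,-15)
river: ρ → (-15,26,1)
river: ρ → (1,26,-15)
river: ρ → (-15,4,12)
river: ρ → (12,20,-7)
river: ρ → (-7,22,9)
ρ-cycle length = 12 (tail of 1 descent step not counted)

12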